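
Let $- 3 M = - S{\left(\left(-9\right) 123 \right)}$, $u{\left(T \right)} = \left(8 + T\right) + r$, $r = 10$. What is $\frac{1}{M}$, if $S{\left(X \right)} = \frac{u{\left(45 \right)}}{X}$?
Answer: $- \frac{369}{7} \approx -52.714$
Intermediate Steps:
$u{\left(T \right)} = 18 + T$ ($u{\left(T \right)} = \left(8 + T\right) + 10 = 18 + T$)
$S{\left(X \right)} = \frac{63}{X}$ ($S{\left(X \right)} = \frac{18 + 45}{X} = \frac{63}{X}$)
$M = - \frac{7}{369}$ ($M = - \frac{\left(-1\right) \frac{63}{\left(-9\right) 123}}{3} = - \frac{\left(-1\right) \frac{63}{-1107}}{3} = - \frac{\left(-1\right) 63 \left(- \frac{1}{1107}\right)}{3} = - \frac{\left(-1\right) \left(- \frac{7}{123}\right)}{3} = \left(- \frac{1}{3}\right) \frac{7}{123} = - \frac{7}{369} \approx -0.01897$)
$\frac{1}{M} = \frac{1}{- \frac{7}{369}} = - \frac{369}{7}$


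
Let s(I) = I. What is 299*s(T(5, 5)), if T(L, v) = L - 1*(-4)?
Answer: 2691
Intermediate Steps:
T(L, v) = 4 + L (T(L, v) = L + 4 = 4 + L)
299*s(T(5, 5)) = 299*(4 + 5) = 299*9 = 2691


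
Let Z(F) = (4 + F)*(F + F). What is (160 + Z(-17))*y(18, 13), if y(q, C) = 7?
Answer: 4214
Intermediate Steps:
Z(F) = 2*F*(4 + F) (Z(F) = (4 + F)*(2*F) = 2*F*(4 + F))
(160 + Z(-17))*y(18, 13) = (160 + 2*(-17)*(4 - 17))*7 = (160 + 2*(-17)*(-13))*7 = (160 + 442)*7 = 602*7 = 4214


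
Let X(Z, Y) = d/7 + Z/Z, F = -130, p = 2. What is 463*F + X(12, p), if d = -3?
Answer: -421326/7 ≈ -60189.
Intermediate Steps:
X(Z, Y) = 4/7 (X(Z, Y) = -3/7 + Z/Z = -3*⅐ + 1 = -3/7 + 1 = 4/7)
463*F + X(12, p) = 463*(-130) + 4/7 = -60190 + 4/7 = -421326/7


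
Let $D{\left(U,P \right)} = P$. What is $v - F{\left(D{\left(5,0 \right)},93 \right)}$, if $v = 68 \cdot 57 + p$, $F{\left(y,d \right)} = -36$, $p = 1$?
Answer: $3913$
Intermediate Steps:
$v = 3877$ ($v = 68 \cdot 57 + 1 = 3876 + 1 = 3877$)
$v - F{\left(D{\left(5,0 \right)},93 \right)} = 3877 - -36 = 3877 + 36 = 3913$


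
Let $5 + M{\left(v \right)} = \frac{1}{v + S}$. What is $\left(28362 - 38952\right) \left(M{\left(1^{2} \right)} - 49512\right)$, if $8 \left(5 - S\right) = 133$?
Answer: $\frac{8914562454}{17} \approx 5.2439 \cdot 10^{8}$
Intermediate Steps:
$S = - \frac{93}{8}$ ($S = 5 - \frac{133}{8} = - \frac{93}{8} \approx -11.625$)
$M{\left(v \right)} = -5 + \frac{1}{- \frac{93}{8} + v}$ ($M{\left(v \right)} = -5 + \frac{1}{v - \frac{93}{8}} = -5 + \frac{1}{- \frac{93}{8} + v}$)
$\left(28362 - 38952\right) \left(M{\left(1^{2} \right)} - 49512\right) = \left(28362 - 38952\right) \left(\frac{473 - 40 \cdot 1^{2}}{-93 + 8 \cdot 1^{2}} - 49512\right) = - 10590 \left(\frac{473 - 40}{-93 + 8 \cdot 1} - 49512\right) = - 10590 \left(\frac{473 - 40}{-93 + 8} - 49512\right) = - 10590 \left(\frac{1}{-85} \cdot 433 - 49512\right) = - 10590 \left(\left(- \frac{1}{85}\right) 433 - 49512\right) = - 10590 \left(- \frac{433}{85} - 49512\right) = \left(-10590\right) \left(- \frac{4208953}{85}\right) = \frac{8914562454}{17}$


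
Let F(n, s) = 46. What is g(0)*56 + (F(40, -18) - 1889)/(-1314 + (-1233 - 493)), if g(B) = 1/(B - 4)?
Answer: -2143/160 ≈ -13.394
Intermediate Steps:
g(B) = 1/(-4 + B)
g(0)*56 + (F(40, -18) - 1889)/(-1314 + (-1233 - 493)) = 56/(-4 + 0) + (46 - 1889)/(-1314 + (-1233 - 493)) = 56/(-4) - 1843/(-1314 - 1726) = -1/4*56 - 1843/(-3040) = -14 - 1843*(-1/3040) = -14 + 97/160 = -2143/160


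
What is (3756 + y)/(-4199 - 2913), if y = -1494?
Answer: -1131/3556 ≈ -0.31805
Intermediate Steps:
(3756 + y)/(-4199 - 2913) = (3756 - 1494)/(-4199 - 2913) = 2262/(-7112) = 2262*(-1/7112) = -1131/3556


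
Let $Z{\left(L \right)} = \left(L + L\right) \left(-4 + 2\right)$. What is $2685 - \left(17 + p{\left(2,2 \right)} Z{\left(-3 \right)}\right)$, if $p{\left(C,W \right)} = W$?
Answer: $2644$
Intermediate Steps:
$Z{\left(L \right)} = - 4 L$ ($Z{\left(L \right)} = 2 L \left(-2\right) = - 4 L$)
$2685 - \left(17 + p{\left(2,2 \right)} Z{\left(-3 \right)}\right) = 2685 - \left(17 + 2 \left(\left(-4\right) \left(-3\right)\right)\right) = 2685 - \left(17 + 2 \cdot 12\right) = 2685 - \left(17 + 24\right) = 2685 - 41 = 2644$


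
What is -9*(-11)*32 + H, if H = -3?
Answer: 3165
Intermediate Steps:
-9*(-11)*32 + H = -9*(-11)*32 - 3 = 99*32 - 3 = 3168 - 3 = 3165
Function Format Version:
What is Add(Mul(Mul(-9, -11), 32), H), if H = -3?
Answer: 3165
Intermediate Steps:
Add(Mul(Mul(-9, -11), 32), H) = Add(Mul(Mul(-9, -11), 32), -3) = Add(Mul(99, 32), -3) = Add(3168, -3) = 3165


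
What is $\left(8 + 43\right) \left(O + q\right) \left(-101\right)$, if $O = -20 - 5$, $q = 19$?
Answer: $30906$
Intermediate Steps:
$O = -25$
$\left(8 + 43\right) \left(O + q\right) \left(-101\right) = \left(8 + 43\right) \left(-25 + 19\right) \left(-101\right) = 51 \left(-6\right) \left(-101\right) = \left(-306\right) \left(-101\right) = 30906$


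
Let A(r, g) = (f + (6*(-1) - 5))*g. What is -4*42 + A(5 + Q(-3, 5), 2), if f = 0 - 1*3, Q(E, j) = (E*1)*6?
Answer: -196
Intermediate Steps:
Q(E, j) = 6*E (Q(E, j) = E*6 = 6*E)
f = -3 (f = 0 - 3 = -3)
A(r, g) = -14*g (A(r, g) = (-3 + (6*(-1) - 5))*g = (-3 + (-6 - 5))*g = (-3 - 11)*g = -14*g)
-4*42 + A(5 + Q(-3, 5), 2) = -4*42 - 14*2 = -168 - 28 = -196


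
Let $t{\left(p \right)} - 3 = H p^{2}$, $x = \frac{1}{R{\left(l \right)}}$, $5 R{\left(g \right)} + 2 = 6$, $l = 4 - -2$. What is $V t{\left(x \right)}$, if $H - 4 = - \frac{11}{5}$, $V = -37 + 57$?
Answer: $\frac{465}{4} \approx 116.25$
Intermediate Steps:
$l = 6$ ($l = 4 + 2 = 6$)
$R{\left(g \right)} = \frac{4}{5}$ ($R{\left(g \right)} = - \frac{2}{5} + \frac{1}{5} \cdot 6 = - \frac{2}{5} + \frac{6}{5} = \frac{4}{5}$)
$V = 20$
$H = \frac{9}{5}$ ($H = 4 - \frac{11}{5} = \frac{9}{5} \approx 1.8$)
$x = \frac{5}{4}$ ($x = \frac{1}{\frac{4}{5}} = \frac{5}{4} \approx 1.25$)
$t{\left(p \right)} = 3 + \frac{9 p^{2}}{5}$
$V t{\left(x \right)} = 20 \left(3 + \frac{9 \left(\frac{5}{4}\right)^{2}}{5}\right) = 20 \left(3 + \frac{9}{5} \cdot \frac{25}{16}\right) = 20 \left(3 + \frac{45}{16}\right) = 20 \cdot \frac{93}{16} = \frac{465}{4}$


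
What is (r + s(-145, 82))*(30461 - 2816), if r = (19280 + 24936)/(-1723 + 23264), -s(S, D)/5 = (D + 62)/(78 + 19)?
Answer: -3197861880/21541 ≈ -1.4845e+5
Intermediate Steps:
s(S, D) = -310/97 - 5*D/97 (s(S, D) = -5*(D + 62)/(78 + 19) = -5*(62 + D)/97 = -5*(62/97 + D/97) = -310/97 - 5*D/97)
r = 44216/21541 ≈ 2.0526
(r + s(-145, 82))*(30461 - 2816) = (44216/21541 + (-310/97 - 5/97*82))*(30461 - 2816) = (44216/21541 + (-310/97 - 410/97))*27645 = (44216/21541 - 720/97)*27645 = -11220568/2089477*27645 = -3197861880/21541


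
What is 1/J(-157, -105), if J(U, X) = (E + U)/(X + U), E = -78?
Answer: 262/235 ≈ 1.1149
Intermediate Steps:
J(U, X) = (-78 + U)/(U + X) (J(U, X) = (-78 + U)/(X + U) = (-78 + U)/(U + X))
1/J(-157, -105) = 1/((-78 - 157)/(-157 - 105)) = 1/(-235/(-262)) = 1/(-1/262*(-235)) = 1/(235/262) = 262/235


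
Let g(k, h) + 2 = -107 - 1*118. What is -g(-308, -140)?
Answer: 227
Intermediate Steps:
g(k, h) = -227 (g(k, h) = -2 + (-107 - 1*118) = -2 + (-107 - 118) = -2 - 225 = -227)
-g(-308, -140) = -1*(-227) = 227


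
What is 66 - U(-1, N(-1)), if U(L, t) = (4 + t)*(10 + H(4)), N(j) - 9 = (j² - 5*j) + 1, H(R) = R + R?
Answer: -294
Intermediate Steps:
H(R) = 2*R
N(j) = 10 + j² - 5*j (N(j) = 9 + ((j² - 5*j) + 1) = 9 + (1 + j² - 5*j) = 10 + j² - 5*j)
U(L, t) = 72 + 18*t (U(L, t) = (4 + t)*(10 + 2*4) = (4 + t)*(10 + 8) = (4 + t)*18 = 72 + 18*t)
66 - U(-1, N(-1)) = 66 - (72 + 18*(10 + (-1)² - 5*(-1))) = 66 - (72 + 18*(10 + 1 + 5)) = 66 - (72 + 18*16) = 66 - (72 + 288) = 66 - 1*360 = 66 - 360 = -294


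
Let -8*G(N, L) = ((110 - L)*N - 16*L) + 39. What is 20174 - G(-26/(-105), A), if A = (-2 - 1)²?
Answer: 16937761/840 ≈ 20164.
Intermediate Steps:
A = 9 (A = (-3)² = 9)
G(N, L) = -39/8 + 2*L - N*(110 - L)/8 (G(N, L) = -(((110 - L)*N - 16*L) + 39)/8 = -((N*(110 - L) - 16*L) + 39)/8 = -((-16*L + N*(110 - L)) + 39)/8 = -(39 - 16*L + N*(110 - L))/8 = -39/8 + 2*L - N*(110 - L)/8)
20174 - G(-26/(-105), A) = 20174 - (-39/8 + 2*9 - (-715)/(2*(-105)) + (⅛)*9*(-26/(-105))) = 20174 - (-39/8 + 18 - (-715)*(-1)/(2*105) + (⅛)*9*(-26*(-1/105))) = 20174 - (-39/8 + 18 - 55/4*26/105 + (⅛)*9*(26/105)) = 20174 - (-39/8 + 18 - 143/42 + 39/140) = 20174 - 1*8399/840 = 20174 - 8399/840 = 16937761/840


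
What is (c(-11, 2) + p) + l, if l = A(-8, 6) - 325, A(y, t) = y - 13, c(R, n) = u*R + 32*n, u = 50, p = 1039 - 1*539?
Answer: -332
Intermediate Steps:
p = 500 (p = 1039 - 539 = 500)
c(R, n) = 32*n + 50*R (c(R, n) = 50*R + 32*n = 32*n + 50*R)
A(y, t) = -13 + y
l = -346 (l = (-13 - 8) - 325 = -21 - 325 = -346)
(c(-11, 2) + p) + l = ((32*2 + 50*(-11)) + 500) - 346 = ((64 - 550) + 500) - 346 = (-486 + 500) - 346 = 14 - 346 = -332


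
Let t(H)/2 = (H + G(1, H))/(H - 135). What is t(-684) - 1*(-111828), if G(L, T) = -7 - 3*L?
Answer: 91588520/819 ≈ 1.1183e+5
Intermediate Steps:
G(L, T) = -7 - 3*L
t(H) = 2*(-10 + H)/(-135 + H) (t(H) = 2*((H + (-7 - 3*1))/(H - 135)) = 2*((H + (-7 - 3))/(-135 + H)) = 2*((H - 10)/(-135 + H)) = 2*((-10 + H)/(-135 + H)) = 2*(-10 + H)/(-135 + H))
t(-684) - 1*(-111828) = 2*(-10 - 684)/(-135 - 684) - 1*(-111828) = 2*(-694)/(-819) + 111828 = 2*(-1/819)*(-694) + 111828 = 1388/819 + 111828 = 91588520/819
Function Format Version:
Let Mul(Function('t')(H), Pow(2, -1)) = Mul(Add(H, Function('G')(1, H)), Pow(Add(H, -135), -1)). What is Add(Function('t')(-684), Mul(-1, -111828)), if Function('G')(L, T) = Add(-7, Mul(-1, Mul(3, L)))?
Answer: Rational(91588520, 819) ≈ 1.1183e+5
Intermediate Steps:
Function('G')(L, T) = Add(-7, Mul(-3, L))
Function('t')(H) = Mul(2, Pow(Add(-135, H), -1), Add(-10, H)) (Function('t')(H) = Mul(2, Mul(Add(H, Add(-7, Mul(-3, 1))), Pow(Add(H, -135), -1))) = Mul(2, Mul(Add(H, Add(-7, -3)), Pow(Add(-135, H), -1))) = Mul(2, Mul(Add(H, -10), Pow(Add(-135, H), -1))) = Mul(2, Mul(Add(-10, H), Pow(Add(-135, H), -1))) = Mul(2, Mul(Pow(Add(-135, H), -1), Add(-10, H))) = Mul(2, Pow(Add(-135, H), -1), Add(-10, H)))
Add(Function('t')(-684), Mul(-1, -111828)) = Add(Mul(2, Pow(Add(-135, -684), -1), Add(-10, -684)), Mul(-1, -111828)) = Add(Mul(2, Pow(-819, -1), -694), 111828) = Add(Mul(2, Rational(-1, 819), -694), 111828) = Add(Rational(1388, 819), 111828) = Rational(91588520, 819)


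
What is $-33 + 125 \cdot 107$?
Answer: $13342$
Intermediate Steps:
$-33 + 125 \cdot 107 = -33 + 13375 = 13342$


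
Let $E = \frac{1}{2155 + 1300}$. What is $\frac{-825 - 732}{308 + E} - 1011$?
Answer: $- \frac{1081225986}{1064141} \approx -1016.1$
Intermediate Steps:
$E = \frac{1}{3455} \approx 0.00028944$
$\frac{-825 - 732}{308 + E} - 1011 = \frac{-825 - 732}{308 + \frac{1}{3455}} - 1011 = - \frac{1557}{\frac{1064141}{3455}} - 1011 = \left(-1557\right) \frac{3455}{1064141} - 1011 = - \frac{5379435}{1064141} - 1011 = - \frac{1081225986}{1064141}$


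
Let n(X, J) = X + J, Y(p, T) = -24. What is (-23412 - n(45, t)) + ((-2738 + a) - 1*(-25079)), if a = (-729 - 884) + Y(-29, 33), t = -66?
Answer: -2687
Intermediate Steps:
n(X, J) = J + X
a = -1637 (a = (-729 - 884) - 24 = -1613 - 24 = -1637)
(-23412 - n(45, t)) + ((-2738 + a) - 1*(-25079)) = (-23412 - (-66 + 45)) + ((-2738 - 1637) - 1*(-25079)) = (-23412 - 1*(-21)) + (-4375 + 25079) = (-23412 + 21) + 20704 = -23391 + 20704 = -2687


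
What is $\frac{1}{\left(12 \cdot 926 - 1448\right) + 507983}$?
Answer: $\frac{1}{517647} \approx 1.9318 \cdot 10^{-6}$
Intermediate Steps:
$\frac{1}{\left(12 \cdot 926 - 1448\right) + 507983} = \frac{1}{\left(11112 - 1448\right) + 507983} = \frac{1}{9664 + 507983} = \frac{1}{517647}$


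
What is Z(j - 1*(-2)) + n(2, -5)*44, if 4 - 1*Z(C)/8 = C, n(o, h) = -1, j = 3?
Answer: -52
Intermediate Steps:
Z(C) = 32 - 8*C
Z(j - 1*(-2)) + n(2, -5)*44 = (32 - 8*(3 - 1*(-2))) - 1*44 = (32 - 8*(3 + 2)) - 44 = (32 - 8*5) - 44 = (32 - 40) - 44 = -8 - 44 = -52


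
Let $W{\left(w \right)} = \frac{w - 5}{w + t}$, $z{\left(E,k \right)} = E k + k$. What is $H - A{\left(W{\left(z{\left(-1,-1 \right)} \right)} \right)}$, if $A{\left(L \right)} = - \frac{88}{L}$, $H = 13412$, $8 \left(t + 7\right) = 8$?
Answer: $\frac{67588}{5} \approx 13518.0$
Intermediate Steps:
$t = -6$ ($t = -7 + \frac{1}{8} \cdot 8 = -7 + 1 = -6$)
$z{\left(E,k \right)} = k + E k$
$W{\left(w \right)} = \frac{-5 + w}{-6 + w}$ ($W{\left(w \right)} = \frac{w - 5}{w - 6} = \frac{-5 + w}{-6 + w}$)
$H - A{\left(W{\left(z{\left(-1,-1 \right)} \right)} \right)} = 13412 - - \frac{88}{\frac{1}{-6 - \left(1 - 1\right)} \left(-5 - \left(1 - 1\right)\right)} = 13412 - - \frac{88}{\frac{1}{-6 - 0} \left(-5 - 0\right)} = 13412 - - \frac{88}{\frac{1}{-6 + 0} \left(-5 + 0\right)} = 13412 - - \frac{88}{\frac{1}{-6} \left(-5\right)} = 13412 - - \frac{88}{\left(- \frac{1}{6}\right) \left(-5\right)} = 13412 - - \frac{88}{\frac{5}{6}} = 13412 - \left(-88\right) \frac{6}{5} = 13412 - - \frac{528}{5} = 13412 + \frac{528}{5} = \frac{67588}{5}$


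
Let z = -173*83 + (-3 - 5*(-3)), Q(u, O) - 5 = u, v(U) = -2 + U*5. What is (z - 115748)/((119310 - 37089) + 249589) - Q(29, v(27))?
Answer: -2282327/66362 ≈ -34.392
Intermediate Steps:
v(U) = -2 + 5*U
Q(u, O) = 5 + u
z = -14347 (z = -14359 + (-3 + 15) = -14359 + 12 = -14347)
(z - 115748)/((119310 - 37089) + 249589) - Q(29, v(27)) = (-14347 - 115748)/((119310 - 37089) + 249589) - (5 + 29) = -130095/(82221 + 249589) - 1*34 = -130095/331810 - 34 = -130095*1/331810 - 34 = -26019/66362 - 34 = -2282327/66362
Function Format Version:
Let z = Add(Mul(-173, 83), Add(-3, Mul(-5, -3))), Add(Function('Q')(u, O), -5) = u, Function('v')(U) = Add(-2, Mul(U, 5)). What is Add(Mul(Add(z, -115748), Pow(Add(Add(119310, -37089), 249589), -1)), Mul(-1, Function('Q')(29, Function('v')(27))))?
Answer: Rational(-2282327, 66362) ≈ -34.392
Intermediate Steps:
Function('v')(U) = Add(-2, Mul(5, U))
Function('Q')(u, O) = Add(5, u)
z = -14347 (z = Add(-14359, Add(-3, 15)) = Add(-14359, 12) = -14347)
Add(Mul(Add(z, -115748), Pow(Add(Add(119310, -37089), 249589), -1)), Mul(-1, Function('Q')(29, Function('v')(27)))) = Add(Mul(Add(-14347, -115748), Pow(Add(Add(119310, -37089), 249589), -1)), Mul(-1, Add(5, 29))) = Add(Mul(-130095, Pow(Add(82221, 249589), -1)), Mul(-1, 34)) = Add(Mul(-130095, Pow(331810, -1)), -34) = Add(Mul(-130095, Rational(1, 331810)), -34) = Add(Rational(-26019, 66362), -34) = Rational(-2282327, 66362)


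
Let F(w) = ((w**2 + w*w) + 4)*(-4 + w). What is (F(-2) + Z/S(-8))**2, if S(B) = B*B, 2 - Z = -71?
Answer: 20566225/4096 ≈ 5021.0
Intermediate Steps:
Z = 73 (Z = 2 - 1*(-71) = 2 + 71 = 73)
F(w) = (-4 + w)*(4 + 2*w**2) (F(w) = ((w**2 + w**2) + 4)*(-4 + w) = (2*w**2 + 4)*(-4 + w) = (4 + 2*w**2)*(-4 + w) = (-4 + w)*(4 + 2*w**2))
S(B) = B**2
(F(-2) + Z/S(-8))**2 = ((-16 - 8*(-2)**2 + 2*(-2)**3 + 4*(-2)) + 73/((-8)**2))**2 = ((-16 - 8*4 + 2*(-8) - 8) + 73/64)**2 = ((-16 - 32 - 16 - 8) + 73*(1/64))**2 = (-72 + 73/64)**2 = (-4535/64)**2 = 20566225/4096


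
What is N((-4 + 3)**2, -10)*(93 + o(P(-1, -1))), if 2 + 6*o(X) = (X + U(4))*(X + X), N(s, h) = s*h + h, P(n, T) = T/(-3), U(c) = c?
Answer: -50300/27 ≈ -1863.0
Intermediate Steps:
P(n, T) = -T/3 (P(n, T) = T*(-1/3) = -T/3)
N(s, h) = h + h*s (N(s, h) = h*s + h = h + h*s)
o(X) = -1/3 + X*(4 + X)/3 (o(X) = -1/3 + ((X + 4)*(X + X))/6 = -1/3 + ((4 + X)*(2*X))/6 = -1/3 + (2*X*(4 + X))/6 = -1/3 + X*(4 + X)/3)
N((-4 + 3)**2, -10)*(93 + o(P(-1, -1))) = (-10*(1 + (-4 + 3)**2))*(93 + (-1/3 + (-1/3*(-1))**2/3 + 4*(-1/3*(-1))/3)) = (-10*(1 + (-1)**2))*(93 + (-1/3 + (1/3)**2/3 + (4/3)*(1/3))) = (-10*(1 + 1))*(93 + (-1/3 + (1/3)*(1/9) + 4/9)) = (-10*2)*(93 + (-1/3 + 1/27 + 4/9)) = -20*(93 + 4/27) = -20*2515/27 = -50300/27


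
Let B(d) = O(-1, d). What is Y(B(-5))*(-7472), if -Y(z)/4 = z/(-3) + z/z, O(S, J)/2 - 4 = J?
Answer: 149440/3 ≈ 49813.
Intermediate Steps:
O(S, J) = 8 + 2*J
B(d) = 8 + 2*d
Y(z) = -4 + 4*z/3 (Y(z) = -4*(z/(-3) + z/z) = -4*(z*(-1/3) + 1) = -4*(-z/3 + 1) = -4*(1 - z/3) = -4 + 4*z/3)
Y(B(-5))*(-7472) = (-4 + 4*(8 + 2*(-5))/3)*(-7472) = (-4 + 4*(8 - 10)/3)*(-7472) = (-4 + (4/3)*(-2))*(-7472) = (-4 - 8/3)*(-7472) = -20/3*(-7472) = 149440/3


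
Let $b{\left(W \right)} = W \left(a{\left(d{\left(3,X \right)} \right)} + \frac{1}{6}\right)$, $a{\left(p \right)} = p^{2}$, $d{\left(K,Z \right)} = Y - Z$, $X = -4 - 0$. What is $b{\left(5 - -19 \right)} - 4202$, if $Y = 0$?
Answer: $-3814$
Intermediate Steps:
$X = -4$ ($X = -4 + 0 = -4$)
$d{\left(K,Z \right)} = - Z$ ($d{\left(K,Z \right)} = 0 - Z = - Z$)
$b{\left(W \right)} = \frac{97 W}{6}$ ($b{\left(W \right)} = W \left(\left(\left(-1\right) \left(-4\right)\right)^{2} + \frac{1}{6}\right) = W \left(4^{2} + \frac{1}{6}\right) = W \left(16 + \frac{1}{6}\right) = W \frac{97}{6} = \frac{97 W}{6}$)
$b{\left(5 - -19 \right)} - 4202 = \frac{97 \left(5 - -19\right)}{6} - 4202 = \frac{97 \left(5 + 19\right)}{6} - 4202 = \frac{97}{6} \cdot 24 - 4202 = 388 - 4202 = -3814$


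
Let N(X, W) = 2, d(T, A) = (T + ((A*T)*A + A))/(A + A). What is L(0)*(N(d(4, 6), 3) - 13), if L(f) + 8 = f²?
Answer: 88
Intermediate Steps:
d(T, A) = (A + T + T*A²)/(2*A) (d(T, A) = (T + (T*A² + A))/((2*A)) = (T + (A + T*A²))*(1/(2*A)) = (A + T + T*A²)*(1/(2*A)) = (A + T + T*A²)/(2*A))
L(f) = -8 + f²
L(0)*(N(d(4, 6), 3) - 13) = (-8 + 0²)*(2 - 13) = (-8 + 0)*(-11) = -8*(-11) = 88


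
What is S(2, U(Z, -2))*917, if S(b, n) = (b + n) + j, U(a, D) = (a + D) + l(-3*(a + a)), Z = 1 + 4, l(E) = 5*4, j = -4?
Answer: 19257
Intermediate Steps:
l(E) = 20
Z = 5
U(a, D) = 20 + D + a (U(a, D) = (a + D) + 20 = (D + a) + 20 = 20 + D + a)
S(b, n) = -4 + b + n (S(b, n) = (b + n) - 4 = -4 + b + n)
S(2, U(Z, -2))*917 = (-4 + 2 + (20 - 2 + 5))*917 = (-4 + 2 + 23)*917 = 21*917 = 19257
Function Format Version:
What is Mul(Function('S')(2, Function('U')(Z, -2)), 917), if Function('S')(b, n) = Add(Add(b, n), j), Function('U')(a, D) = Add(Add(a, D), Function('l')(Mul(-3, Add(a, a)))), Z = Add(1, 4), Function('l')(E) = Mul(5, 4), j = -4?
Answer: 19257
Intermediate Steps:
Function('l')(E) = 20
Z = 5
Function('U')(a, D) = Add(20, D, a) (Function('U')(a, D) = Add(Add(a, D), 20) = Add(Add(D, a), 20) = Add(20, D, a))
Function('S')(b, n) = Add(-4, b, n) (Function('S')(b, n) = Add(Add(b, n), -4) = Add(-4, b, n))
Mul(Function('S')(2, Function('U')(Z, -2)), 917) = Mul(Add(-4, 2, Add(20, -2, 5)), 917) = Mul(Add(-4, 2, 23), 917) = Mul(21, 917) = 19257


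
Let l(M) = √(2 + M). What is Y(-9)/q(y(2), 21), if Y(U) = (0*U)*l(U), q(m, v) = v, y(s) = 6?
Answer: 0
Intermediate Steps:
Y(U) = 0 (Y(U) = (0*U)*√(2 + U) = 0*√(2 + U) = 0)
Y(-9)/q(y(2), 21) = 0/21 = 0*(1/21) = 0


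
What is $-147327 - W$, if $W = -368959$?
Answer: $221632$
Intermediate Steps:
$-147327 - W = -147327 - -368959 = -147327 + 368959 = 221632$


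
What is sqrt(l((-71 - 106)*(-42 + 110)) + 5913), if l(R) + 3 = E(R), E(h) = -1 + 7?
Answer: 2*sqrt(1479) ≈ 76.916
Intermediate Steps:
E(h) = 6
l(R) = 3 (l(R) = -3 + 6 = 3)
sqrt(l((-71 - 106)*(-42 + 110)) + 5913) = sqrt(3 + 5913) = sqrt(5916) = 2*sqrt(1479)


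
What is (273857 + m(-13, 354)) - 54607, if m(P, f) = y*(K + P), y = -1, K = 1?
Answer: 219262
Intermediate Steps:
m(P, f) = -1 - P (m(P, f) = -(1 + P) = -1 - P)
(273857 + m(-13, 354)) - 54607 = (273857 + (-1 - 1*(-13))) - 54607 = (273857 + (-1 + 13)) - 54607 = (273857 + 12) - 54607 = 273869 - 54607 = 219262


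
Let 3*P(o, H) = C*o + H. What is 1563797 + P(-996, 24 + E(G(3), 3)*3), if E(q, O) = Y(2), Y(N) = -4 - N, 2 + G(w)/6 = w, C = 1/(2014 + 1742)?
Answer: 1468407178/939 ≈ 1.5638e+6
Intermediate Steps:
C = 1/3756 ≈ 0.00026624
G(w) = -12 + 6*w
E(q, O) = -6 (E(q, O) = -4 - 1*2 = -4 - 2 = -6)
P(o, H) = H/3 + o/11268 (P(o, H) = (o/3756 + H)/3 = (H + o/3756)/3 = H/3 + o/11268)
1563797 + P(-996, 24 + E(G(3), 3)*3) = 1563797 + ((24 - 6*3)/3 + (1/11268)*(-996)) = 1563797 + ((24 - 18)/3 - 83/939) = 1563797 + ((⅓)*6 - 83/939) = 1563797 + (2 - 83/939) = 1563797 + 1795/939 = 1468407178/939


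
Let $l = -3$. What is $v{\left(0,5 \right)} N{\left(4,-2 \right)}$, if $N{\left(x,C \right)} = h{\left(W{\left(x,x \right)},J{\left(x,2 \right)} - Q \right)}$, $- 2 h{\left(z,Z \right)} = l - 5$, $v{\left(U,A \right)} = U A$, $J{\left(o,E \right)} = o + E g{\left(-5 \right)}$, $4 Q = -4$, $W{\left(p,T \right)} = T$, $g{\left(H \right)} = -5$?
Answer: $0$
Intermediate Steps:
$Q = -1$ ($Q = \frac{1}{4} \left(-4\right) = -1$)
$J{\left(o,E \right)} = o - 5 E$ ($J{\left(o,E \right)} = o + E \left(-5\right) = o - 5 E$)
$v{\left(U,A \right)} = A U$
$h{\left(z,Z \right)} = 4$ ($h{\left(z,Z \right)} = - \frac{-3 - 5}{2} = \left(- \frac{1}{2}\right) \left(-8\right) = 4$)
$N{\left(x,C \right)} = 4$
$v{\left(0,5 \right)} N{\left(4,-2 \right)} = 5 \cdot 0 \cdot 4 = 0 \cdot 4 = 0$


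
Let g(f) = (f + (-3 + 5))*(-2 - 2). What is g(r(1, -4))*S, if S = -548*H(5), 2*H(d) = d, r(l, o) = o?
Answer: -10960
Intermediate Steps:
H(d) = d/2
g(f) = -8 - 4*f (g(f) = (f + 2)*(-4) = (2 + f)*(-4) = -8 - 4*f)
S = -1370 (S = -274*5 = -548*5/2 = -1370)
g(r(1, -4))*S = (-8 - 4*(-4))*(-1370) = (-8 + 16)*(-1370) = 8*(-1370) = -10960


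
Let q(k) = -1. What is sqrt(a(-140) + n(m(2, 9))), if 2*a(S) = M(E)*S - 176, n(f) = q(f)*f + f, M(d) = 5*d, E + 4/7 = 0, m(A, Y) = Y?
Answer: 4*sqrt(7) ≈ 10.583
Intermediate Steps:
E = -4/7 (E = -4/7 + 0 = -4/7 ≈ -0.57143)
n(f) = 0 (n(f) = -f + f = 0)
a(S) = -88 - 10*S/7 (a(S) = ((5*(-4/7))*S - 176)/2 = (-20*S/7 - 176)/2 = (-176 - 20*S/7)/2 = -88 - 10*S/7)
sqrt(a(-140) + n(m(2, 9))) = sqrt((-88 - 10/7*(-140)) + 0) = sqrt((-88 + 200) + 0) = sqrt(112 + 0) = sqrt(112) = 4*sqrt(7)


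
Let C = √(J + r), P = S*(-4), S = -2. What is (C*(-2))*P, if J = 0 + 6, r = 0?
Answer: -16*√6 ≈ -39.192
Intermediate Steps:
J = 6
P = 8 (P = -2*(-4) = 8)
C = √6 (C = √(6 + 0) = √6 ≈ 2.4495)
(C*(-2))*P = (√6*(-2))*8 = -2*√6*8 = -16*√6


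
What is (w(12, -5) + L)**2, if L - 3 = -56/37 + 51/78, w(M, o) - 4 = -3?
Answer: 9126441/925444 ≈ 9.8617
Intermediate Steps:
w(M, o) = 1 (w(M, o) = 4 - 3 = 1)
L = 2059/962 (L = 3 + (-56/37 + 51/78) = 3 + (-56*1/37 + 51*(1/78)) = 3 + (-56/37 + 17/26) = 3 - 827/962 = 2059/962 ≈ 2.1403)
(w(12, -5) + L)**2 = (1 + 2059/962)**2 = (3021/962)**2 = 9126441/925444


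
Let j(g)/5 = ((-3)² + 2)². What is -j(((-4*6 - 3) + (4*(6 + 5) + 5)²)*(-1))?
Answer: -605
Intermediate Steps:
j(g) = 605 (j(g) = 5*((-3)² + 2)² = 5*(9 + 2)² = 5*11² = 5*121 = 605)
-j(((-4*6 - 3) + (4*(6 + 5) + 5)²)*(-1)) = -1*605 = -605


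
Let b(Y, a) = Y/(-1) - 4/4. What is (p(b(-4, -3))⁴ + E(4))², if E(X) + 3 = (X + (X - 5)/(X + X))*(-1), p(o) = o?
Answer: 351649/64 ≈ 5494.5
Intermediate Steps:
b(Y, a) = -1 - Y (b(Y, a) = Y*(-1) - 4*¼ = -Y - 1 = -1 - Y)
E(X) = -3 - X - (-5 + X)/(2*X) (E(X) = -3 + (X + (X - 5)/(X + X))*(-1) = -3 + (X + (-5 + X)/((2*X)))*(-1) = -3 + (X + (-5 + X)*(1/(2*X)))*(-1) = -3 + (X + (-5 + X)/(2*X))*(-1) = -3 + (-X - (-5 + X)/(2*X)) = -3 - X - (-5 + X)/(2*X))
(p(b(-4, -3))⁴ + E(4))² = ((-1 - 1*(-4))⁴ + (-7/2 - 1*4 + (5/2)/4))² = ((-1 + 4)⁴ + (-7/2 - 4 + (5/2)*(¼)))² = (3⁴ + (-7/2 - 4 + 5/8))² = (81 - 55/8)² = (593/8)² = 351649/64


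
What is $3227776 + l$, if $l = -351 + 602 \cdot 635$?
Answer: $3609695$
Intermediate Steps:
$l = 381919$ ($l = -351 + 382270 = 381919$)
$3227776 + l = 3227776 + 381919 = 3609695$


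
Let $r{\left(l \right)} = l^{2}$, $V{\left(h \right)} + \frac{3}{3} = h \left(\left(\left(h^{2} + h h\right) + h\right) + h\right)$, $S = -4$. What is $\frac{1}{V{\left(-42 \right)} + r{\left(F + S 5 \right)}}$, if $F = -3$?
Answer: $- \frac{1}{144120} \approx -6.9387 \cdot 10^{-6}$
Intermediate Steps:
$V{\left(h \right)} = -1 + h \left(2 h + 2 h^{2}\right)$ ($V{\left(h \right)} = -1 + h \left(\left(\left(h^{2} + h h\right) + h\right) + h\right) = -1 + h \left(\left(\left(h^{2} + h^{2}\right) + h\right) + h\right) = -1 + h \left(\left(2 h^{2} + h\right) + h\right) = -1 + h \left(\left(h + 2 h^{2}\right) + h\right) = -1 + h \left(2 h + 2 h^{2}\right)$)
$\frac{1}{V{\left(-42 \right)} + r{\left(F + S 5 \right)}} = \frac{1}{\left(-1 + 2 \left(-42\right)^{2} + 2 \left(-42\right)^{3}\right) + \left(-3 - 20\right)^{2}} = \frac{1}{\left(-1 + 2 \cdot 1764 + 2 \left(-74088\right)\right) + \left(-3 - 20\right)^{2}} = \frac{1}{\left(-1 + 3528 - 148176\right) + \left(-23\right)^{2}} = \frac{1}{-144649 + 529} = \frac{1}{-144120} = - \frac{1}{144120}$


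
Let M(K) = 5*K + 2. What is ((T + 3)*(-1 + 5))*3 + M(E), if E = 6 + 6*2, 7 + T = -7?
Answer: -40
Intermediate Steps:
T = -14 (T = -7 - 7 = -14)
E = 18 (E = 6 + 12 = 18)
M(K) = 2 + 5*K
((T + 3)*(-1 + 5))*3 + M(E) = ((-14 + 3)*(-1 + 5))*3 + (2 + 5*18) = -11*4*3 + (2 + 90) = -44*3 + 92 = -132 + 92 = -40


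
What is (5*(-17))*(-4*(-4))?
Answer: -1360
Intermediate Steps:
(5*(-17))*(-4*(-4)) = -85*16 = -1360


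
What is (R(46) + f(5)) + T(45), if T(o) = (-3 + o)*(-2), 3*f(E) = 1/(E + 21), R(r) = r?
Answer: -2963/78 ≈ -37.987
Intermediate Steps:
f(E) = 1/(3*(21 + E)) (f(E) = 1/(3*(E + 21)) = 1/(3*(21 + E)))
T(o) = 6 - 2*o
(R(46) + f(5)) + T(45) = (46 + 1/(3*(21 + 5))) + (6 - 2*45) = (46 + (⅓)/26) + (6 - 90) = (46 + (⅓)*(1/26)) - 84 = (46 + 1/78) - 84 = 3589/78 - 84 = -2963/78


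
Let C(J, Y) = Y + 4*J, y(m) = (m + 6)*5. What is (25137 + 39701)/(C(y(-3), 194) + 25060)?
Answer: 32419/12657 ≈ 2.5613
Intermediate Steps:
y(m) = 30 + 5*m (y(m) = (6 + m)*5 = 30 + 5*m)
(25137 + 39701)/(C(y(-3), 194) + 25060) = (25137 + 39701)/((194 + 4*(30 + 5*(-3))) + 25060) = 64838/((194 + 4*(30 - 15)) + 25060) = 64838/((194 + 4*15) + 25060) = 64838/((194 + 60) + 25060) = 64838/(254 + 25060) = 64838/25314 = 64838*(1/25314) = 32419/12657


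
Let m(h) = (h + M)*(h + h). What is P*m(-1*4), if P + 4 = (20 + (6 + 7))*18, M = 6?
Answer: -9440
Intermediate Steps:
m(h) = 2*h*(6 + h) (m(h) = (h + 6)*(h + h) = (6 + h)*(2*h) = 2*h*(6 + h))
P = 590 (P = -4 + (20 + (6 + 7))*18 = -4 + (20 + 13)*18 = -4 + 33*18 = -4 + 594 = 590)
P*m(-1*4) = 590*(2*(-1*4)*(6 - 1*4)) = 590*(2*(-4)*(6 - 4)) = 590*(2*(-4)*2) = 590*(-16) = -9440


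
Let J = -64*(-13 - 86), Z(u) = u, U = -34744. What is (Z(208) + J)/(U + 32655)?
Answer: -6544/2089 ≈ -3.1326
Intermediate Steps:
J = 6336 (J = -64*(-99) = 6336)
(Z(208) + J)/(U + 32655) = (208 + 6336)/(-34744 + 32655) = 6544/(-2089) = 6544*(-1/2089) = -6544/2089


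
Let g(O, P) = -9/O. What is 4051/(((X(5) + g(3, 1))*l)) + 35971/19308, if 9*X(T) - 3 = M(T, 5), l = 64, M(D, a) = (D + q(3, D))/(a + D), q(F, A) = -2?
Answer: -270578983/12202656 ≈ -22.174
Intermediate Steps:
M(D, a) = (-2 + D)/(D + a) (M(D, a) = (D - 2)/(a + D) = (-2 + D)/(D + a))
X(T) = 1/3 + (-2 + T)/(9*(5 + T)) (X(T) = 1/3 + ((-2 + T)/(T + 5))/9 = 1/3 + ((-2 + T)/(5 + T))/9 = 1/3 + (-2 + T)/(9*(5 + T)))
4051/(((X(5) + g(3, 1))*l)) + 35971/19308 = 4051/((((13 + 4*5)/(9*(5 + 5)) - 9/3)*64)) + 35971/19308 = 4051/((((1/9)*(13 + 20)/10 - 9*1/3)*64)) + 35971*(1/19308) = 4051/((((1/9)*(1/10)*33 - 3)*64)) + 35971/19308 = 4051/(((11/30 - 3)*64)) + 35971/19308 = 4051/((-79/30*64)) + 35971/19308 = 4051/(-2528/15) + 35971/19308 = 4051*(-15/2528) + 35971/19308 = -60765/2528 + 35971/19308 = -270578983/12202656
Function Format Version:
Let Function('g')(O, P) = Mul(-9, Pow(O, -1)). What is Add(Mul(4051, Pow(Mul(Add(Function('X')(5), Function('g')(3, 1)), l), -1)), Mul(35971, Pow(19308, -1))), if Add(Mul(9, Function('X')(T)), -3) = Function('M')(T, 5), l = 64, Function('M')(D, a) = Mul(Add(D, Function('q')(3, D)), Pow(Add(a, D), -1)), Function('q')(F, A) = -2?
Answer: Rational(-270578983, 12202656) ≈ -22.174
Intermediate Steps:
Function('M')(D, a) = Mul(Pow(Add(D, a), -1), Add(-2, D)) (Function('M')(D, a) = Mul(Add(D, -2), Pow(Add(a, D), -1)) = Mul(Add(-2, D), Pow(Add(D, a), -1)) = Mul(Pow(Add(D, a), -1), Add(-2, D)))
Function('X')(T) = Add(Rational(1, 3), Mul(Rational(1, 9), Pow(Add(5, T), -1), Add(-2, T))) (Function('X')(T) = Add(Rational(1, 3), Mul(Rational(1, 9), Mul(Pow(Add(T, 5), -1), Add(-2, T)))) = Add(Rational(1, 3), Mul(Rational(1, 9), Mul(Pow(Add(5, T), -1), Add(-2, T)))) = Add(Rational(1, 3), Mul(Rational(1, 9), Pow(Add(5, T), -1), Add(-2, T))))
Add(Mul(4051, Pow(Mul(Add(Function('X')(5), Function('g')(3, 1)), l), -1)), Mul(35971, Pow(19308, -1))) = Add(Mul(4051, Pow(Mul(Add(Mul(Rational(1, 9), Pow(Add(5, 5), -1), Add(13, Mul(4, 5))), Mul(-9, Pow(3, -1))), 64), -1)), Mul(35971, Pow(19308, -1))) = Add(Mul(4051, Pow(Mul(Add(Mul(Rational(1, 9), Pow(10, -1), Add(13, 20)), Mul(-9, Rational(1, 3))), 64), -1)), Mul(35971, Rational(1, 19308))) = Add(Mul(4051, Pow(Mul(Add(Mul(Rational(1, 9), Rational(1, 10), 33), -3), 64), -1)), Rational(35971, 19308)) = Add(Mul(4051, Pow(Mul(Add(Rational(11, 30), -3), 64), -1)), Rational(35971, 19308)) = Add(Mul(4051, Pow(Mul(Rational(-79, 30), 64), -1)), Rational(35971, 19308)) = Add(Mul(4051, Pow(Rational(-2528, 15), -1)), Rational(35971, 19308)) = Add(Mul(4051, Rational(-15, 2528)), Rational(35971, 19308)) = Add(Rational(-60765, 2528), Rational(35971, 19308)) = Rational(-270578983, 12202656)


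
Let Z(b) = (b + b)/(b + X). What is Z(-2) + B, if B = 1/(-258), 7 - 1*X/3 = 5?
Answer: -259/258 ≈ -1.0039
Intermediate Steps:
X = 6 (X = 21 - 3*5 = 21 - 15 = 6)
Z(b) = 2*b/(6 + b) (Z(b) = (b + b)/(b + 6) = (2*b)/(6 + b) = 2*b/(6 + b))
B = -1/258 ≈ -0.0038760
Z(-2) + B = 2*(-2)/(6 - 2) - 1/258 = 2*(-2)/4 - 1/258 = 2*(-2)*(¼) - 1/258 = -1 - 1/258 = -259/258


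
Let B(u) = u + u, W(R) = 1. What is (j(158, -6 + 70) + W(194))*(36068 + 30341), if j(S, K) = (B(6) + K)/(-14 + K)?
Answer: 4183767/25 ≈ 1.6735e+5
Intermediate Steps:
B(u) = 2*u
j(S, K) = (12 + K)/(-14 + K) (j(S, K) = (2*6 + K)/(-14 + K) = (12 + K)/(-14 + K))
(j(158, -6 + 70) + W(194))*(36068 + 30341) = ((12 + (-6 + 70))/(-14 + (-6 + 70)) + 1)*(36068 + 30341) = ((12 + 64)/(-14 + 64) + 1)*66409 = (76/50 + 1)*66409 = ((1/50)*76 + 1)*66409 = (38/25 + 1)*66409 = (63/25)*66409 = 4183767/25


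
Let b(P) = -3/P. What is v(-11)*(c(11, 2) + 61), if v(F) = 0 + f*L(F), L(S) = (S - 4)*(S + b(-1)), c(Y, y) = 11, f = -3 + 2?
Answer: -8640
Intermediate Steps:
f = -1
L(S) = (-4 + S)*(3 + S) (L(S) = (S - 4)*(S - 3/(-1)) = (-4 + S)*(S - 3*(-1)) = (-4 + S)*(S + 3) = (-4 + S)*(3 + S))
v(F) = 12 + F - F² (v(F) = 0 - (-12 + F² - F) = 0 + (12 + F - F²) = 12 + F - F²)
v(-11)*(c(11, 2) + 61) = (12 - 11 - 1*(-11)²)*(11 + 61) = (12 - 11 - 1*121)*72 = (12 - 11 - 121)*72 = -120*72 = -8640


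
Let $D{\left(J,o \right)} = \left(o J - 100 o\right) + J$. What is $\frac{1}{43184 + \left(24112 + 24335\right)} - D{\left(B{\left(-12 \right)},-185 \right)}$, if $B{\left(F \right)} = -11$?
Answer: $- \frac{1880634643}{91631} \approx -20524.0$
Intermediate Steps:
$D{\left(J,o \right)} = J - 100 o + J o$ ($D{\left(J,o \right)} = \left(J o - 100 o\right) + J = \left(- 100 o + J o\right) + J = J - 100 o + J o$)
$\frac{1}{43184 + \left(24112 + 24335\right)} - D{\left(B{\left(-12 \right)},-185 \right)} = \frac{1}{43184 + \left(24112 + 24335\right)} - \left(-11 - -18500 - -2035\right) = \frac{1}{43184 + 48447} - \left(-11 + 18500 + 2035\right) = \frac{1}{91631} - 20524 = - \frac{1880634643}{91631}$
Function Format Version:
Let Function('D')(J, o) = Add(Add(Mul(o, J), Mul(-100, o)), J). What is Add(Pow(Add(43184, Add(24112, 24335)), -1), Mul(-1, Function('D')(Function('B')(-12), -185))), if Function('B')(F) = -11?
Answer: Rational(-1880634643, 91631) ≈ -20524.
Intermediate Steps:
Function('D')(J, o) = Add(J, Mul(-100, o), Mul(J, o)) (Function('D')(J, o) = Add(Add(Mul(J, o), Mul(-100, o)), J) = Add(Add(Mul(-100, o), Mul(J, o)), J) = Add(J, Mul(-100, o), Mul(J, o)))
Add(Pow(Add(43184, Add(24112, 24335)), -1), Mul(-1, Function('D')(Function('B')(-12), -185))) = Add(Pow(Add(43184, Add(24112, 24335)), -1), Mul(-1, Add(-11, Mul(-100, -185), Mul(-11, -185)))) = Add(Pow(Add(43184, 48447), -1), Mul(-1, Add(-11, 18500, 2035))) = Add(Pow(91631, -1), Mul(-1, 20524)) = Add(Rational(1, 91631), -20524) = Rational(-1880634643, 91631)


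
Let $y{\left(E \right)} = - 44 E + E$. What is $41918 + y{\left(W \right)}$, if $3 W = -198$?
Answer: $44756$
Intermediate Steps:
$W = -66$ ($W = \frac{1}{3} \left(-198\right) = -66$)
$y{\left(E \right)} = - 43 E$
$41918 + y{\left(W \right)} = 41918 - -2838 = 41918 + 2838 = 44756$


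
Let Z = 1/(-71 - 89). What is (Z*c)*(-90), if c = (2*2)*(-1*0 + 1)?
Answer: 9/4 ≈ 2.2500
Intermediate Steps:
Z = -1/160 (Z = 1/(-160) = -1/160 ≈ -0.0062500)
c = 4 (c = 4*(0 + 1) = 4*1 = 4)
(Z*c)*(-90) = -1/160*4*(-90) = -1/40*(-90) = 9/4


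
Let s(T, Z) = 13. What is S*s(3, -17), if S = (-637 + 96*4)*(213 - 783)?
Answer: 1874730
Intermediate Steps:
S = 144210 (S = (-637 + 384)*(-570) = -253*(-570) = 144210)
S*s(3, -17) = 144210*13 = 1874730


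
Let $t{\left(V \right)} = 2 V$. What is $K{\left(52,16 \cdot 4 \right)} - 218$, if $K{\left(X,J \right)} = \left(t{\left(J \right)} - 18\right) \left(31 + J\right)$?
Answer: $10232$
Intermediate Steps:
$K{\left(X,J \right)} = \left(-18 + 2 J\right) \left(31 + J\right)$ ($K{\left(X,J \right)} = \left(2 J - 18\right) \left(31 + J\right) = \left(-18 + 2 J\right) \left(31 + J\right)$)
$K{\left(52,16 \cdot 4 \right)} - 218 = \left(-558 + 2 \left(16 \cdot 4\right)^{2} + 44 \cdot 16 \cdot 4\right) - 218 = \left(-558 + 2 \cdot 64^{2} + 44 \cdot 64\right) - 218 = \left(-558 + 2 \cdot 4096 + 2816\right) - 218 = \left(-558 + 8192 + 2816\right) - 218 = 10450 - 218 = 10232$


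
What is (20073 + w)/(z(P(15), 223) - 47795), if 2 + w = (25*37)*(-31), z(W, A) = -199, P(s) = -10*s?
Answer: 1434/7999 ≈ 0.17927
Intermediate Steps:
w = -28677 (w = -2 + (25*37)*(-31) = -2 + 925*(-31) = -2 - 28675 = -28677)
(20073 + w)/(z(P(15), 223) - 47795) = (20073 - 28677)/(-199 - 47795) = -8604/(-47994) = -8604*(-1/47994) = 1434/7999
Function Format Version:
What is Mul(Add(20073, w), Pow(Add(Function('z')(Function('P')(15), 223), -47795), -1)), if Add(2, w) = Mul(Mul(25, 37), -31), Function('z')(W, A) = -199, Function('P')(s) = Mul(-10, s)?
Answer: Rational(1434, 7999) ≈ 0.17927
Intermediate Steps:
w = -28677 (w = Add(-2, Mul(Mul(25, 37), -31)) = Add(-2, Mul(925, -31)) = Add(-2, -28675) = -28677)
Mul(Add(20073, w), Pow(Add(Function('z')(Function('P')(15), 223), -47795), -1)) = Mul(Add(20073, -28677), Pow(Add(-199, -47795), -1)) = Mul(-8604, Pow(-47994, -1)) = Mul(-8604, Rational(-1, 47994)) = Rational(1434, 7999)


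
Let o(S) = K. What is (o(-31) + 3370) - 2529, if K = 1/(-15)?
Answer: 12614/15 ≈ 840.93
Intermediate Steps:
K = -1/15 ≈ -0.066667
o(S) = -1/15
(o(-31) + 3370) - 2529 = (-1/15 + 3370) - 2529 = 50549/15 - 2529 = 12614/15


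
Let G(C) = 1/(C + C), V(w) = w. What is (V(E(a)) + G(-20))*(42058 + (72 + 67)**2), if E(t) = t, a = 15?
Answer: 36766021/40 ≈ 9.1915e+5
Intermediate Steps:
G(C) = 1/(2*C)
(V(E(a)) + G(-20))*(42058 + (72 + 67)**2) = (15 + (1/2)/(-20))*(42058 + (72 + 67)**2) = (15 + (1/2)*(-1/20))*(42058 + 139**2) = (15 - 1/40)*(42058 + 19321) = (599/40)*61379 = 36766021/40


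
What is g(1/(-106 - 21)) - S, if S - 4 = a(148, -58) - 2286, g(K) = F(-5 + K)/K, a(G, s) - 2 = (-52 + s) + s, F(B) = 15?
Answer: 543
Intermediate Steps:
a(G, s) = -50 + 2*s (a(G, s) = 2 + ((-52 + s) + s) = 2 + (-52 + 2*s) = -50 + 2*s)
g(K) = 15/K
S = -2448 (S = 4 + ((-50 + 2*(-58)) - 2286) = 4 + ((-50 - 116) - 2286) = 4 + (-166 - 2286) = 4 - 2452 = -2448)
g(1/(-106 - 21)) - S = 15/(1/(-106 - 21)) - 1*(-2448) = 15/(1/(-127)) + 2448 = 15/(-1/127) + 2448 = 15*(-127) + 2448 = -1905 + 2448 = 543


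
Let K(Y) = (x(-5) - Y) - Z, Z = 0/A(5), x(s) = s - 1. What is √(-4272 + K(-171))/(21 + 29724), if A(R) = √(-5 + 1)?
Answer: 37*I*√3/29745 ≈ 0.0021545*I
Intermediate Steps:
x(s) = -1 + s
A(R) = 2*I (A(R) = √(-4) = 2*I)
Z = 0 (Z = 0/((2*I)) = 0*(-I/2) = 0)
K(Y) = -6 - Y (K(Y) = ((-1 - 5) - Y) - 1*0 = (-6 - Y) + 0 = -6 - Y)
√(-4272 + K(-171))/(21 + 29724) = √(-4272 + (-6 - 1*(-171)))/(21 + 29724) = √(-4272 + (-6 + 171))/29745 = √(-4272 + 165)*(1/29745) = √(-4107)*(1/29745) = (37*I*√3)*(1/29745) = 37*I*√3/29745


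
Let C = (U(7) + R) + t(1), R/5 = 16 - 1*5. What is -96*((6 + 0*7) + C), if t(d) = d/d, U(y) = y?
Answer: -6624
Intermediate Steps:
t(d) = 1
R = 55 (R = 5*(16 - 1*5) = 5*(16 - 5) = 5*11 = 55)
C = 63 (C = (7 + 55) + 1 = 62 + 1 = 63)
-96*((6 + 0*7) + C) = -96*((6 + 0*7) + 63) = -96*((6 + 0) + 63) = -96*(6 + 63) = -96*69 = -6624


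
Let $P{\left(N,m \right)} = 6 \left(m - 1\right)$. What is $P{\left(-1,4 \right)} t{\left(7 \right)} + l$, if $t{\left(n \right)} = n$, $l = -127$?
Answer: $-1$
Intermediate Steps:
$P{\left(N,m \right)} = -6 + 6 m$ ($P{\left(N,m \right)} = 6 \left(-1 + m\right) = -6 + 6 m$)
$P{\left(-1,4 \right)} t{\left(7 \right)} + l = \left(-6 + 6 \cdot 4\right) 7 - 127 = \left(-6 + 24\right) 7 - 127 = 18 \cdot 7 - 127 = 126 - 127 = -1$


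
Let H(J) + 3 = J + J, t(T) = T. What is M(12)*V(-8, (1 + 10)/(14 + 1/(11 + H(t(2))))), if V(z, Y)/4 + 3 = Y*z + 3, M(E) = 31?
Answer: -130944/169 ≈ -774.82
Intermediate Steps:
H(J) = -3 + 2*J (H(J) = -3 + (J + J) = -3 + 2*J)
V(z, Y) = 4*Y*z (V(z, Y) = -12 + 4*(Y*z + 3) = -12 + 4*(3 + Y*z) = -12 + (12 + 4*Y*z) = 4*Y*z)
M(12)*V(-8, (1 + 10)/(14 + 1/(11 + H(t(2))))) = 31*(4*((1 + 10)/(14 + 1/(11 + (-3 + 2*2))))*(-8)) = 31*(4*(11/(14 + 1/(11 + (-3 + 4))))*(-8)) = 31*(4*(11/(14 + 1/(11 + 1)))*(-8)) = 31*(4*(11/(14 + 1/12))*(-8)) = 31*(4*(11/(169/12))*(-8)) = 31*(4*(11*(12/169))*(-8)) = 31*(4*(132/169)*(-8)) = 31*(-4224/169) = -130944/169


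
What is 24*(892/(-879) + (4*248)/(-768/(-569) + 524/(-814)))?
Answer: 807148500512/23952457 ≈ 33698.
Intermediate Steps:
24*(892/(-879) + (4*248)/(-768/(-569) + 524/(-814))) = 24*(892*(-1/879) + 992/(-768*(-1/569) + 524*(-1/814))) = 24*(-892/879 + 992/(768/569 - 262/407)) = 24*(-892/879 + 992/(163498/231583)) = 24*(-892/879 + 992*(231583/163498)) = 24*(-892/879 + 114865168/81749) = 24*(100893562564/71857371) = 807148500512/23952457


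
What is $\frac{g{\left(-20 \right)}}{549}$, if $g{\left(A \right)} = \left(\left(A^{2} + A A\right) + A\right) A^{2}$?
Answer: $\frac{104000}{183} \approx 568.31$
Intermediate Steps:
$g{\left(A \right)} = A^{2} \left(A + 2 A^{2}\right)$ ($g{\left(A \right)} = \left(\left(A^{2} + A^{2}\right) + A\right) A^{2} = \left(2 A^{2} + A\right) A^{2} = \left(A + 2 A^{2}\right) A^{2} = A^{2} \left(A + 2 A^{2}\right)$)
$\frac{g{\left(-20 \right)}}{549} = \frac{\left(-20\right)^{3} \left(1 + 2 \left(-20\right)\right)}{549} = - 8000 \left(1 - 40\right) \frac{1}{549} = \left(-8000\right) \left(-39\right) \frac{1}{549} = 312000 \cdot \frac{1}{549} = \frac{104000}{183}$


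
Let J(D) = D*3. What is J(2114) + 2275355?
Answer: 2281697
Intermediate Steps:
J(D) = 3*D
J(2114) + 2275355 = 3*2114 + 2275355 = 6342 + 2275355 = 2281697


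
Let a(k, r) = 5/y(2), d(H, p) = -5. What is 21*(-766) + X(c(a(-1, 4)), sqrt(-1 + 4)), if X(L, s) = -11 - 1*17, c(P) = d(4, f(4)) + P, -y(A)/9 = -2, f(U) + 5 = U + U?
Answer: -16114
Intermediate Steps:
f(U) = -5 + 2*U (f(U) = -5 + (U + U) = -5 + 2*U)
y(A) = 18 (y(A) = -9*(-2) = 18)
a(k, r) = 5/18
c(P) = -5 + P
X(L, s) = -28 (X(L, s) = -11 - 17 = -28)
21*(-766) + X(c(a(-1, 4)), sqrt(-1 + 4)) = 21*(-766) - 28 = -16086 - 28 = -16114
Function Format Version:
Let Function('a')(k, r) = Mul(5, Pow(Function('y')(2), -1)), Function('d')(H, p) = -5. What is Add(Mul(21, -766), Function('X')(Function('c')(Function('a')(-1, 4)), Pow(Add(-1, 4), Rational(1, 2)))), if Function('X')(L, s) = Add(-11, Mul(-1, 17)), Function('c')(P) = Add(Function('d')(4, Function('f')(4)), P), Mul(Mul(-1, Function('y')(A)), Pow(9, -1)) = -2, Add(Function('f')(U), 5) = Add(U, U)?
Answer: -16114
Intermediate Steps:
Function('f')(U) = Add(-5, Mul(2, U)) (Function('f')(U) = Add(-5, Add(U, U)) = Add(-5, Mul(2, U)))
Function('y')(A) = 18 (Function('y')(A) = Mul(-9, -2) = 18)
Function('a')(k, r) = Rational(5, 18) (Function('a')(k, r) = Mul(5, Pow(18, -1)) = Mul(5, Rational(1, 18)) = Rational(5, 18))
Function('c')(P) = Add(-5, P)
Function('X')(L, s) = -28 (Function('X')(L, s) = Add(-11, -17) = -28)
Add(Mul(21, -766), Function('X')(Function('c')(Function('a')(-1, 4)), Pow(Add(-1, 4), Rational(1, 2)))) = Add(Mul(21, -766), -28) = Add(-16086, -28) = -16114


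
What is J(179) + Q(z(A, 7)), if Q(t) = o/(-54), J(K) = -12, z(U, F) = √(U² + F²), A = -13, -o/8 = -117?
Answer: -88/3 ≈ -29.333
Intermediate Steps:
o = 936 (o = -8*(-117) = 936)
z(U, F) = √(F² + U²)
Q(t) = -52/3 (Q(t) = 936/(-54) = 936*(-1/54) = -52/3)
J(179) + Q(z(A, 7)) = -12 - 52/3 = -88/3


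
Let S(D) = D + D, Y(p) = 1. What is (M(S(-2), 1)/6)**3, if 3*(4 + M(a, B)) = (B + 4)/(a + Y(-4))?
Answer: -68921/157464 ≈ -0.43769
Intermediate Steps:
S(D) = 2*D
M(a, B) = -4 + (4 + B)/(3*(1 + a)) (M(a, B) = -4 + ((B + 4)/(a + 1))/3 = -4 + ((4 + B)/(1 + a))/3 = -4 + (4 + B)/(3*(1 + a)))
(M(S(-2), 1)/6)**3 = (((-8 + 1 - 24*(-2))/(3*(1 + 2*(-2))))/6)**3 = (((-8 + 1 - 12*(-4))/(3*(1 - 4)))*(1/6))**3 = (((1/3)*(-8 + 1 + 48)/(-3))*(1/6))**3 = (((1/3)*(-1/3)*41)*(1/6))**3 = (-41/9*1/6)**3 = (-41/54)**3 = -68921/157464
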